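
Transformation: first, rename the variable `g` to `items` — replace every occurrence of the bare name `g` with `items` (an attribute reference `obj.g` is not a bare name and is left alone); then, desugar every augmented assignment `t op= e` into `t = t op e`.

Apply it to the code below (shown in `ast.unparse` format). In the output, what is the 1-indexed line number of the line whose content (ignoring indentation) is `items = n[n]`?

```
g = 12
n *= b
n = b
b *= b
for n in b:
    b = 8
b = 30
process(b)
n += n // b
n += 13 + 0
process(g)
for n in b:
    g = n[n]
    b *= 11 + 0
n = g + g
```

13

Transformed code:
items = 12
n = n * b
n = b
b = b * b
for n in b:
    b = 8
b = 30
process(b)
n = n + n // b
n = n + (13 + 0)
process(items)
for n in b:
    items = n[n]
    b = b * (11 + 0)
n = items + items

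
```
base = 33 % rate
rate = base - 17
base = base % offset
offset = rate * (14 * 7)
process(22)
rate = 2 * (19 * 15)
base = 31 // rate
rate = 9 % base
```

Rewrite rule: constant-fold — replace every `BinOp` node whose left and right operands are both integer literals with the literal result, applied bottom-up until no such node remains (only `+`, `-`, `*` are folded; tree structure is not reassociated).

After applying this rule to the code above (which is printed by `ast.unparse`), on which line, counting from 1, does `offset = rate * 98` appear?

Transformed code:
base = 33 % rate
rate = base - 17
base = base % offset
offset = rate * 98
process(22)
rate = 570
base = 31 // rate
rate = 9 % base

4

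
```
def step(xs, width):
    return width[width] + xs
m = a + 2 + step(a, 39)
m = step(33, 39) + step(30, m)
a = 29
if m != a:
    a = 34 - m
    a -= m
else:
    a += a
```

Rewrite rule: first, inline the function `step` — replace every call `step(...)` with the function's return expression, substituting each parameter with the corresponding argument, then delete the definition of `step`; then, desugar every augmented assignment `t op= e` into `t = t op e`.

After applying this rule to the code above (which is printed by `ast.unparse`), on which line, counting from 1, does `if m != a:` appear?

4

Transformed code:
m = a + 2 + (39[39] + a)
m = 39[39] + 33 + (m[m] + 30)
a = 29
if m != a:
    a = 34 - m
    a = a - m
else:
    a = a + a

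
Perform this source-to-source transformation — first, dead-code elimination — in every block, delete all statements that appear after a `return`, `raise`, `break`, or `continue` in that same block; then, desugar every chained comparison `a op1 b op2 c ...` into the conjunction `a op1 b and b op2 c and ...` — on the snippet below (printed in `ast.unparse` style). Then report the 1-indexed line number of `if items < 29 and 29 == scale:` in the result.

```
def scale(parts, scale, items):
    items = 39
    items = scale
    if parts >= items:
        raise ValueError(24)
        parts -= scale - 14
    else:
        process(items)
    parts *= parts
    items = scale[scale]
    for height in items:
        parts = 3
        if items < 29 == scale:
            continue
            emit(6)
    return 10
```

Transformed code:
def scale(parts, scale, items):
    items = 39
    items = scale
    if parts >= items:
        raise ValueError(24)
    else:
        process(items)
    parts *= parts
    items = scale[scale]
    for height in items:
        parts = 3
        if items < 29 and 29 == scale:
            continue
    return 10

12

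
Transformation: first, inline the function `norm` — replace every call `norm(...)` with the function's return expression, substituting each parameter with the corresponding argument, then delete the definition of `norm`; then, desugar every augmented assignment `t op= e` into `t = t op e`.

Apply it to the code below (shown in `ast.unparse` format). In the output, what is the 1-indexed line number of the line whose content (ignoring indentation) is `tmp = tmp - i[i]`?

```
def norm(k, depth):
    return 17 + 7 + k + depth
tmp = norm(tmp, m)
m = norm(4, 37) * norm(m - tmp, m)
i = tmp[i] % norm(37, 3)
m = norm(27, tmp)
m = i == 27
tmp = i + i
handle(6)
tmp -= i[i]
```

Transformed code:
tmp = 17 + 7 + tmp + m
m = (17 + 7 + 4 + 37) * (17 + 7 + (m - tmp) + m)
i = tmp[i] % (17 + 7 + 37 + 3)
m = 17 + 7 + 27 + tmp
m = i == 27
tmp = i + i
handle(6)
tmp = tmp - i[i]

8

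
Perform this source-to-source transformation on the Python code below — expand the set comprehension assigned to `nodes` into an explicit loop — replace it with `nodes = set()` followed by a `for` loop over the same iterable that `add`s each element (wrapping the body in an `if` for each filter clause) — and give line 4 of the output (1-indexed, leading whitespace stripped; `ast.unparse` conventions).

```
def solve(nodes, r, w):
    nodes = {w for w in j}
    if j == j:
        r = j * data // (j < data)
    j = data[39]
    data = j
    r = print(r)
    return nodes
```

Transformed code:
def solve(nodes, r, w):
    nodes = set()
    for w in j:
        nodes.add(w)
    if j == j:
        r = j * data // (j < data)
    j = data[39]
    data = j
    r = print(r)
    return nodes

nodes.add(w)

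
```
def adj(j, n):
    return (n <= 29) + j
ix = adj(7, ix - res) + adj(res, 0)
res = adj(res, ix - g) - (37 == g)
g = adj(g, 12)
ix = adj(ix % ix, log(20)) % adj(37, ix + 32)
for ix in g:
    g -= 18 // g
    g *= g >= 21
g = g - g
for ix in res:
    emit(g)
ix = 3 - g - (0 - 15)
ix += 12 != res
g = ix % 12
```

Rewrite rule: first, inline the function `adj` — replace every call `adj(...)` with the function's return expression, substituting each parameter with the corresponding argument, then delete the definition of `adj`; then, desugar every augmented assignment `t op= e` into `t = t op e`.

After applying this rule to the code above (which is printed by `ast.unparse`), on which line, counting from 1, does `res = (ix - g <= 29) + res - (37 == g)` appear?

2

Transformed code:
ix = (ix - res <= 29) + 7 + ((0 <= 29) + res)
res = (ix - g <= 29) + res - (37 == g)
g = (12 <= 29) + g
ix = ((log(20) <= 29) + ix % ix) % ((ix + 32 <= 29) + 37)
for ix in g:
    g = g - 18 // g
    g = g * (g >= 21)
g = g - g
for ix in res:
    emit(g)
ix = 3 - g - (0 - 15)
ix = ix + (12 != res)
g = ix % 12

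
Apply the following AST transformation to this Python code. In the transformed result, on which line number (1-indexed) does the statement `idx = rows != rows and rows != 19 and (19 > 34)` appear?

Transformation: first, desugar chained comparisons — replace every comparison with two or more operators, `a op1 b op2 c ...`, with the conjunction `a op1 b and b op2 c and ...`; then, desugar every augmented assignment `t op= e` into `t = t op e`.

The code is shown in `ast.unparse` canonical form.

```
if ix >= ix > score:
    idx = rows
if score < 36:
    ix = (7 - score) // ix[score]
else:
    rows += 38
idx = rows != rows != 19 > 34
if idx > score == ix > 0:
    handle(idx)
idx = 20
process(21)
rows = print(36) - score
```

7

Transformed code:
if ix >= ix and ix > score:
    idx = rows
if score < 36:
    ix = (7 - score) // ix[score]
else:
    rows = rows + 38
idx = rows != rows and rows != 19 and (19 > 34)
if idx > score and score == ix and (ix > 0):
    handle(idx)
idx = 20
process(21)
rows = print(36) - score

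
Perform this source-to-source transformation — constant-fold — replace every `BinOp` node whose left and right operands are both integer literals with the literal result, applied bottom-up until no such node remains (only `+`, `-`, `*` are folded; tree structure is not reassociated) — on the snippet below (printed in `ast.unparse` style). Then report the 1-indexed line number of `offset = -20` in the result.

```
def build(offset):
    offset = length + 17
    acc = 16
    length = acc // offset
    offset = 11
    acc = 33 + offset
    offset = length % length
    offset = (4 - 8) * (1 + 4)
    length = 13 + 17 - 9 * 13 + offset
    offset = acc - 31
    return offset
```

8

Transformed code:
def build(offset):
    offset = length + 17
    acc = 16
    length = acc // offset
    offset = 11
    acc = 33 + offset
    offset = length % length
    offset = -20
    length = -87 + offset
    offset = acc - 31
    return offset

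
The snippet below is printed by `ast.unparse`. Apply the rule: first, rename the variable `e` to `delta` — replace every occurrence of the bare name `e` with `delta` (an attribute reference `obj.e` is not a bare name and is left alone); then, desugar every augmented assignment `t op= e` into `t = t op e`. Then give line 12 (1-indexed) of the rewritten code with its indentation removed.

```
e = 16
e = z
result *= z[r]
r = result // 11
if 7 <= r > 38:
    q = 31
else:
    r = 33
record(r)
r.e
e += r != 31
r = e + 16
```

Transformed code:
delta = 16
delta = z
result = result * z[r]
r = result // 11
if 7 <= r > 38:
    q = 31
else:
    r = 33
record(r)
r.e
delta = delta + (r != 31)
r = delta + 16

r = delta + 16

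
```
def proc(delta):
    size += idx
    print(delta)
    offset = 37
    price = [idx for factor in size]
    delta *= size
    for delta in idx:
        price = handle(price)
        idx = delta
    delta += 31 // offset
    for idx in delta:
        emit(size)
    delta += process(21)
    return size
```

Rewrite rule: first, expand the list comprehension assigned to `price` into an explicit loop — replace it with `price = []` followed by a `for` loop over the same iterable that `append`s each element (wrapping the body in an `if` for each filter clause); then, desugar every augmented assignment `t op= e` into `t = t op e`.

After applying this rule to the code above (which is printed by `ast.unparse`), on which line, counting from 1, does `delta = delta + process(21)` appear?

15

Transformed code:
def proc(delta):
    size = size + idx
    print(delta)
    offset = 37
    price = []
    for factor in size:
        price.append(idx)
    delta = delta * size
    for delta in idx:
        price = handle(price)
        idx = delta
    delta = delta + 31 // offset
    for idx in delta:
        emit(size)
    delta = delta + process(21)
    return size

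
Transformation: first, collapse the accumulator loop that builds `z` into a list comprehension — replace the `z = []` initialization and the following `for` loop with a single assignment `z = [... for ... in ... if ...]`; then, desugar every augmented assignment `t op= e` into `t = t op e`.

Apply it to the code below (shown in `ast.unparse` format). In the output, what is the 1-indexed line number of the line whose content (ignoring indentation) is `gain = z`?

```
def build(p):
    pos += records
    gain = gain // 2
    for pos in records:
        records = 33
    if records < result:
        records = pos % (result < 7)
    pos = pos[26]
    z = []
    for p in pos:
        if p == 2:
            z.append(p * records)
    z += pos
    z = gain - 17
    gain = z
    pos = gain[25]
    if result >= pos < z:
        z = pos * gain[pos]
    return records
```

12

Transformed code:
def build(p):
    pos = pos + records
    gain = gain // 2
    for pos in records:
        records = 33
    if records < result:
        records = pos % (result < 7)
    pos = pos[26]
    z = [p * records for p in pos if p == 2]
    z = z + pos
    z = gain - 17
    gain = z
    pos = gain[25]
    if result >= pos < z:
        z = pos * gain[pos]
    return records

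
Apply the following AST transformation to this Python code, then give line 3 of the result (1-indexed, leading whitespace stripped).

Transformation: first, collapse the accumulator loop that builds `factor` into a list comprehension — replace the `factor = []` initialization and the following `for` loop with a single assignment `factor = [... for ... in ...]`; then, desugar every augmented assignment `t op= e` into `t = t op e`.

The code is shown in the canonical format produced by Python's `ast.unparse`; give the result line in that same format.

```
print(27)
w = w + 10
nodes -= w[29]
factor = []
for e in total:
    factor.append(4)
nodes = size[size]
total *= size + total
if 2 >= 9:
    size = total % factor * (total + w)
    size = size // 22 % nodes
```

nodes = nodes - w[29]

Transformed code:
print(27)
w = w + 10
nodes = nodes - w[29]
factor = [4 for e in total]
nodes = size[size]
total = total * (size + total)
if 2 >= 9:
    size = total % factor * (total + w)
    size = size // 22 % nodes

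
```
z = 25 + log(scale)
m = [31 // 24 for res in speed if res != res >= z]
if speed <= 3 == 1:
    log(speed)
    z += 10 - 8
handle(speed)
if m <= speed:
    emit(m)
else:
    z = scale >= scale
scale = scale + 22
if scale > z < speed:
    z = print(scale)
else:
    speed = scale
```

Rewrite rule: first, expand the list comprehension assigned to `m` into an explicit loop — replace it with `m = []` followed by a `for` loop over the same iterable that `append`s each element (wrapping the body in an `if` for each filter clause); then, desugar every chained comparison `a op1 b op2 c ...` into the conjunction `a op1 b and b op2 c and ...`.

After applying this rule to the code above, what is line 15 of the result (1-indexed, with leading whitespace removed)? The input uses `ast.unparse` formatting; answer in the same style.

if scale > z and z < speed:

Transformed code:
z = 25 + log(scale)
m = []
for res in speed:
    if res != res and res >= z:
        m.append(31 // 24)
if speed <= 3 and 3 == 1:
    log(speed)
    z += 10 - 8
handle(speed)
if m <= speed:
    emit(m)
else:
    z = scale >= scale
scale = scale + 22
if scale > z and z < speed:
    z = print(scale)
else:
    speed = scale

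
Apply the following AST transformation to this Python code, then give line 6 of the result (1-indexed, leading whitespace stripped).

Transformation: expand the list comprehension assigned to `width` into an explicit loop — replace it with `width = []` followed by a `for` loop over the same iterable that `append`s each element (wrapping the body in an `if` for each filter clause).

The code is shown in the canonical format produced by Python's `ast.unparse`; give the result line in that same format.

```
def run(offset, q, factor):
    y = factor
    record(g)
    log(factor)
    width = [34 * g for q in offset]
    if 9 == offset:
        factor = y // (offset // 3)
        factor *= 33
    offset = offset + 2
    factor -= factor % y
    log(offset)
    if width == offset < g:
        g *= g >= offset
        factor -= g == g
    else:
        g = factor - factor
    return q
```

Transformed code:
def run(offset, q, factor):
    y = factor
    record(g)
    log(factor)
    width = []
    for q in offset:
        width.append(34 * g)
    if 9 == offset:
        factor = y // (offset // 3)
        factor *= 33
    offset = offset + 2
    factor -= factor % y
    log(offset)
    if width == offset < g:
        g *= g >= offset
        factor -= g == g
    else:
        g = factor - factor
    return q

for q in offset:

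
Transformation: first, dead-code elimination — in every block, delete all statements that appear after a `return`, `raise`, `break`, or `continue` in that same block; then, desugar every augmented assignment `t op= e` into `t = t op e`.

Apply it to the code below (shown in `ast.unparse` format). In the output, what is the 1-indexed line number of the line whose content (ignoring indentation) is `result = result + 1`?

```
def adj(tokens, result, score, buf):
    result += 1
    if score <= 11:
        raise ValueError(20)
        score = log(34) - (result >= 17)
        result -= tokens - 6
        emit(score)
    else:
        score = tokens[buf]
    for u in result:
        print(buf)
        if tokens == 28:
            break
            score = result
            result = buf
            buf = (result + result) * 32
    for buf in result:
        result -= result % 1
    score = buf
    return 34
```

2

Transformed code:
def adj(tokens, result, score, buf):
    result = result + 1
    if score <= 11:
        raise ValueError(20)
    else:
        score = tokens[buf]
    for u in result:
        print(buf)
        if tokens == 28:
            break
    for buf in result:
        result = result - result % 1
    score = buf
    return 34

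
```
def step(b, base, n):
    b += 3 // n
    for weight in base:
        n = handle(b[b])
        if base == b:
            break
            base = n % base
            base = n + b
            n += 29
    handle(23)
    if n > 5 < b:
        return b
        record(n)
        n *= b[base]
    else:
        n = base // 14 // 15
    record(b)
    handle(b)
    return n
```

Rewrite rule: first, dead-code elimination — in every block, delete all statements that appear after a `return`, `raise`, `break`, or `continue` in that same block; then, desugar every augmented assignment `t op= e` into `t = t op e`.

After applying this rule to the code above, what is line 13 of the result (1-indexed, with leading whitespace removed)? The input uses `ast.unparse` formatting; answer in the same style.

Transformed code:
def step(b, base, n):
    b = b + 3 // n
    for weight in base:
        n = handle(b[b])
        if base == b:
            break
    handle(23)
    if n > 5 < b:
        return b
    else:
        n = base // 14 // 15
    record(b)
    handle(b)
    return n

handle(b)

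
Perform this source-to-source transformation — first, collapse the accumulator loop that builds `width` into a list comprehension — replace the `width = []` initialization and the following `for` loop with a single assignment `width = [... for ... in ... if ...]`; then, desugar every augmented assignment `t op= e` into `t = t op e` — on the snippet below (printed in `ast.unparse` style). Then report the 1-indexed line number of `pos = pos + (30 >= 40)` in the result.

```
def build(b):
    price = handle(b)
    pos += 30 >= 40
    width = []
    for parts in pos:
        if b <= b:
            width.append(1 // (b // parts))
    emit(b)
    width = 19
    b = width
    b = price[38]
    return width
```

Transformed code:
def build(b):
    price = handle(b)
    pos = pos + (30 >= 40)
    width = [1 // (b // parts) for parts in pos if b <= b]
    emit(b)
    width = 19
    b = width
    b = price[38]
    return width

3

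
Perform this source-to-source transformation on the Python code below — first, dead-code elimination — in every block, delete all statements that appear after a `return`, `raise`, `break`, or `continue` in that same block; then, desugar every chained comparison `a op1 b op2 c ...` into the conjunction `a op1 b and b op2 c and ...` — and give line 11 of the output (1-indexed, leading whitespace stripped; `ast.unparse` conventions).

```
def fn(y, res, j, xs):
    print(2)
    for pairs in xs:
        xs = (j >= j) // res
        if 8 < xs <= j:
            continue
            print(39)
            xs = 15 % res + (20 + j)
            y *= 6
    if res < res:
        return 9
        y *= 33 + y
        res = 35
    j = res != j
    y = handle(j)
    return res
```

Transformed code:
def fn(y, res, j, xs):
    print(2)
    for pairs in xs:
        xs = (j >= j) // res
        if 8 < xs and xs <= j:
            continue
    if res < res:
        return 9
    j = res != j
    y = handle(j)
    return res

return res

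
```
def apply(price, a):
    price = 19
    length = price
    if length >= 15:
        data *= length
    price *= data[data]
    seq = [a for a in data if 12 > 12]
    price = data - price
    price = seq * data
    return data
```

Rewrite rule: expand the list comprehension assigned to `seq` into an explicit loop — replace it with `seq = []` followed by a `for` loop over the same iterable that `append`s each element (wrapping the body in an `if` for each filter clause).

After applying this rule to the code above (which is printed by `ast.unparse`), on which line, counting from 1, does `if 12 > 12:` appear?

9

Transformed code:
def apply(price, a):
    price = 19
    length = price
    if length >= 15:
        data *= length
    price *= data[data]
    seq = []
    for a in data:
        if 12 > 12:
            seq.append(a)
    price = data - price
    price = seq * data
    return data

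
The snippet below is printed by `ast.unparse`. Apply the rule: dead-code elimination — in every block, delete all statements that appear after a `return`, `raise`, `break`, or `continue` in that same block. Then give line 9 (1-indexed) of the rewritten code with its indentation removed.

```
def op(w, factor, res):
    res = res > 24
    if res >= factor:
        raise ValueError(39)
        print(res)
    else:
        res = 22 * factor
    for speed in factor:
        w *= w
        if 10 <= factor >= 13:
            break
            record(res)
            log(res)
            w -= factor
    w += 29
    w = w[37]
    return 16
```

Transformed code:
def op(w, factor, res):
    res = res > 24
    if res >= factor:
        raise ValueError(39)
    else:
        res = 22 * factor
    for speed in factor:
        w *= w
        if 10 <= factor >= 13:
            break
    w += 29
    w = w[37]
    return 16

if 10 <= factor >= 13:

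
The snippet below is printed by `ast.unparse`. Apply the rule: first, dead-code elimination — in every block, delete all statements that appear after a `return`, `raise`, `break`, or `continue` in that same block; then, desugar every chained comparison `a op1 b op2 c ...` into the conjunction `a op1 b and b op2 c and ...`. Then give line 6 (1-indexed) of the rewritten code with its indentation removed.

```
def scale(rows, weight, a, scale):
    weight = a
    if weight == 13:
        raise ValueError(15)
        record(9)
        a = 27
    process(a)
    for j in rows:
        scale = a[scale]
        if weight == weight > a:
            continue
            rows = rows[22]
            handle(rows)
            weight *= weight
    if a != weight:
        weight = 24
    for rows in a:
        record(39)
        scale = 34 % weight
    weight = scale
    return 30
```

Transformed code:
def scale(rows, weight, a, scale):
    weight = a
    if weight == 13:
        raise ValueError(15)
    process(a)
    for j in rows:
        scale = a[scale]
        if weight == weight and weight > a:
            continue
    if a != weight:
        weight = 24
    for rows in a:
        record(39)
        scale = 34 % weight
    weight = scale
    return 30

for j in rows:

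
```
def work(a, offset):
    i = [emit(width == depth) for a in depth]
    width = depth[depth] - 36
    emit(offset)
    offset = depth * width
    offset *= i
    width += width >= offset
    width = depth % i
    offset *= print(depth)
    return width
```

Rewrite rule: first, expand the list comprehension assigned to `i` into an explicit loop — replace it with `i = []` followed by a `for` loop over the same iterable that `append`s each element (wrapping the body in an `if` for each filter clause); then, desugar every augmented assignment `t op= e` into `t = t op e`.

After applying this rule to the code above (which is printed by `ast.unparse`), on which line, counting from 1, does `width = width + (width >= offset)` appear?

9

Transformed code:
def work(a, offset):
    i = []
    for a in depth:
        i.append(emit(width == depth))
    width = depth[depth] - 36
    emit(offset)
    offset = depth * width
    offset = offset * i
    width = width + (width >= offset)
    width = depth % i
    offset = offset * print(depth)
    return width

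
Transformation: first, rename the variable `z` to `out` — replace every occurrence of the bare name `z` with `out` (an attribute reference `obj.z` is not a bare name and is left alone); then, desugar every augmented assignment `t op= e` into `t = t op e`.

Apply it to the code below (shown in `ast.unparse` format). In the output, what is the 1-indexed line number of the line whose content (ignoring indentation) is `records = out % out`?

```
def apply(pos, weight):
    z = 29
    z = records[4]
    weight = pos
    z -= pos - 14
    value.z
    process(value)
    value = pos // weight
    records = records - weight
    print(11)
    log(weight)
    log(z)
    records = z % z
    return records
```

Transformed code:
def apply(pos, weight):
    out = 29
    out = records[4]
    weight = pos
    out = out - (pos - 14)
    value.z
    process(value)
    value = pos // weight
    records = records - weight
    print(11)
    log(weight)
    log(out)
    records = out % out
    return records

13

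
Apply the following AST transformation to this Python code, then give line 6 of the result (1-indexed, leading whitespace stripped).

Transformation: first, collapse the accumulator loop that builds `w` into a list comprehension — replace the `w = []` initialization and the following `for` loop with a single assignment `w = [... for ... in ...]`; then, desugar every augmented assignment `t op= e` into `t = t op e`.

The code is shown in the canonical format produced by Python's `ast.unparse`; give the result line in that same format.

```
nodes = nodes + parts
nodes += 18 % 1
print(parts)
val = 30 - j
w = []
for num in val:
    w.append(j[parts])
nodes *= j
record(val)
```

nodes = nodes * j

Transformed code:
nodes = nodes + parts
nodes = nodes + 18 % 1
print(parts)
val = 30 - j
w = [j[parts] for num in val]
nodes = nodes * j
record(val)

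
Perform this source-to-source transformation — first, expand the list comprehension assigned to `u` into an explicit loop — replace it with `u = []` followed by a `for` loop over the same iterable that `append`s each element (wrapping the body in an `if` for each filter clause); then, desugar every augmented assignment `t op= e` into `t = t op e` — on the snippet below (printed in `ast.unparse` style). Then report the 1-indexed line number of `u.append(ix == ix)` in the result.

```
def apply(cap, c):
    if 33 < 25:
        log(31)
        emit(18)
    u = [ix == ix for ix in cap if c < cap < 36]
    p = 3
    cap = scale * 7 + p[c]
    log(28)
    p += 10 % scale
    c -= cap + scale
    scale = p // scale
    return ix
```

Transformed code:
def apply(cap, c):
    if 33 < 25:
        log(31)
        emit(18)
    u = []
    for ix in cap:
        if c < cap < 36:
            u.append(ix == ix)
    p = 3
    cap = scale * 7 + p[c]
    log(28)
    p = p + 10 % scale
    c = c - (cap + scale)
    scale = p // scale
    return ix

8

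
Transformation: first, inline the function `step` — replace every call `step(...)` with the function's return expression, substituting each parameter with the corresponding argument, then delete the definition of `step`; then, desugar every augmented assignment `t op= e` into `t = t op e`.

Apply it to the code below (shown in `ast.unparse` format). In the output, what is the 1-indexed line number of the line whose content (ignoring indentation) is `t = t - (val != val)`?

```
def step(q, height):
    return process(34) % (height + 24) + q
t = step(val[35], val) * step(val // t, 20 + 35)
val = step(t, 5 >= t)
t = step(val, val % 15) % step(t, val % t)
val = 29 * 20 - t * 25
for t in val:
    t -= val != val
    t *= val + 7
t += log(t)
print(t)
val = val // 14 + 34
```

Transformed code:
t = (process(34) % (val + 24) + val[35]) * (process(34) % (20 + 35 + 24) + val // t)
val = process(34) % ((5 >= t) + 24) + t
t = (process(34) % (val % 15 + 24) + val) % (process(34) % (val % t + 24) + t)
val = 29 * 20 - t * 25
for t in val:
    t = t - (val != val)
    t = t * (val + 7)
t = t + log(t)
print(t)
val = val // 14 + 34

6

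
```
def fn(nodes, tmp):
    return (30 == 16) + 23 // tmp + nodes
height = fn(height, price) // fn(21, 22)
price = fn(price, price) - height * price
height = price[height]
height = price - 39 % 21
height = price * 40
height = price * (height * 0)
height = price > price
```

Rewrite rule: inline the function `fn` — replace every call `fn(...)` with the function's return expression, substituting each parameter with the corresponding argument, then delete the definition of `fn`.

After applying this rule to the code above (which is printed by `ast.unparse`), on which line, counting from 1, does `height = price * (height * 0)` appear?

6

Transformed code:
height = ((30 == 16) + 23 // price + height) // ((30 == 16) + 23 // 22 + 21)
price = (30 == 16) + 23 // price + price - height * price
height = price[height]
height = price - 39 % 21
height = price * 40
height = price * (height * 0)
height = price > price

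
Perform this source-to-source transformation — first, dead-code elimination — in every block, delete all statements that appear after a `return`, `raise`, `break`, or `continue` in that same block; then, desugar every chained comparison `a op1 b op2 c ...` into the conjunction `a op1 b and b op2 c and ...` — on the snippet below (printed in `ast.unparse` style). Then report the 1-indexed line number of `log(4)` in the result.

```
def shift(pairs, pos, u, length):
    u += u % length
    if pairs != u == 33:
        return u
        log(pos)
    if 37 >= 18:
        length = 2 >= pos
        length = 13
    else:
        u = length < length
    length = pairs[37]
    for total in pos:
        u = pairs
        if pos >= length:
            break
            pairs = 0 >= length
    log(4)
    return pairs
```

15

Transformed code:
def shift(pairs, pos, u, length):
    u += u % length
    if pairs != u and u == 33:
        return u
    if 37 >= 18:
        length = 2 >= pos
        length = 13
    else:
        u = length < length
    length = pairs[37]
    for total in pos:
        u = pairs
        if pos >= length:
            break
    log(4)
    return pairs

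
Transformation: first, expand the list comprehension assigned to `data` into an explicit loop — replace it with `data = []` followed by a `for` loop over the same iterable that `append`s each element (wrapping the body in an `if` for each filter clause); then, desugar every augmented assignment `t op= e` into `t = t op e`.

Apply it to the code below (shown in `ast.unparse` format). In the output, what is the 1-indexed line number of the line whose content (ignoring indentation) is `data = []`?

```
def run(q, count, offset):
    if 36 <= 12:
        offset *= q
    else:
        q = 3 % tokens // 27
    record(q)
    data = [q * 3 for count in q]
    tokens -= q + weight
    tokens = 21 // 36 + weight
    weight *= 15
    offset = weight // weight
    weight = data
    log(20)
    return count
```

Transformed code:
def run(q, count, offset):
    if 36 <= 12:
        offset = offset * q
    else:
        q = 3 % tokens // 27
    record(q)
    data = []
    for count in q:
        data.append(q * 3)
    tokens = tokens - (q + weight)
    tokens = 21 // 36 + weight
    weight = weight * 15
    offset = weight // weight
    weight = data
    log(20)
    return count

7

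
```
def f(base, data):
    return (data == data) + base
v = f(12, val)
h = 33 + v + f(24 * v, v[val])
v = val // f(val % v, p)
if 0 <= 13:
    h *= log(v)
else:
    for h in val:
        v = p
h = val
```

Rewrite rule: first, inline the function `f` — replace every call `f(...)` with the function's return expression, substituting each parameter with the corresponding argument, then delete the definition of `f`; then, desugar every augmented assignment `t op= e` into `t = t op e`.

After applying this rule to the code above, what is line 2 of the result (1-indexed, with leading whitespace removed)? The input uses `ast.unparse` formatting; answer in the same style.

Transformed code:
v = (val == val) + 12
h = 33 + v + ((v[val] == v[val]) + 24 * v)
v = val // ((p == p) + val % v)
if 0 <= 13:
    h = h * log(v)
else:
    for h in val:
        v = p
h = val

h = 33 + v + ((v[val] == v[val]) + 24 * v)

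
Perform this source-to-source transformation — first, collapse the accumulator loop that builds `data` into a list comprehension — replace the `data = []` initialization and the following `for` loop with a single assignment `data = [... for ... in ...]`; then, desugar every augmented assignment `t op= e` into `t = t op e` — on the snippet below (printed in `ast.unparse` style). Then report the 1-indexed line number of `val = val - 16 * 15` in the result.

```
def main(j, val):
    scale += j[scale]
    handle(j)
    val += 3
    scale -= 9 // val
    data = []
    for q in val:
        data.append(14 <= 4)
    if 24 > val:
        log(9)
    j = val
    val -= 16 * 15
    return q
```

Transformed code:
def main(j, val):
    scale = scale + j[scale]
    handle(j)
    val = val + 3
    scale = scale - 9 // val
    data = [14 <= 4 for q in val]
    if 24 > val:
        log(9)
    j = val
    val = val - 16 * 15
    return q

10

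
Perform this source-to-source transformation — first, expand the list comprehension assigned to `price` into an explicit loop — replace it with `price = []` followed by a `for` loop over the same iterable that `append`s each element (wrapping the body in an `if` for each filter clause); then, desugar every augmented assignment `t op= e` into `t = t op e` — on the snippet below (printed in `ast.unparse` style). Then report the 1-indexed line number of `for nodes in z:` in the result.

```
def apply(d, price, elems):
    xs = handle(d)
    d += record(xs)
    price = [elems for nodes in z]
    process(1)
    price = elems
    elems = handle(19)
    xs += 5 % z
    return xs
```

5

Transformed code:
def apply(d, price, elems):
    xs = handle(d)
    d = d + record(xs)
    price = []
    for nodes in z:
        price.append(elems)
    process(1)
    price = elems
    elems = handle(19)
    xs = xs + 5 % z
    return xs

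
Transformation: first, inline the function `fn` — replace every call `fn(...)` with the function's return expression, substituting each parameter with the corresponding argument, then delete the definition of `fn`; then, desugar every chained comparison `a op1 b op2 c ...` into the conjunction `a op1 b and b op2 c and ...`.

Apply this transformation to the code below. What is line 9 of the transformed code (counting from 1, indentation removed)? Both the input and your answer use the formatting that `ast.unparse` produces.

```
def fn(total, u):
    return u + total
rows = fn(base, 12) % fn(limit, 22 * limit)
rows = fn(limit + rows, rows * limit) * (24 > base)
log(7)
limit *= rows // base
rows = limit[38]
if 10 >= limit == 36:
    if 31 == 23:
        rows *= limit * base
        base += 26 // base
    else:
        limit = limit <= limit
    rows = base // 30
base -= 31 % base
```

base += 26 // base

Transformed code:
rows = (12 + base) % (22 * limit + limit)
rows = (rows * limit + (limit + rows)) * (24 > base)
log(7)
limit *= rows // base
rows = limit[38]
if 10 >= limit and limit == 36:
    if 31 == 23:
        rows *= limit * base
        base += 26 // base
    else:
        limit = limit <= limit
    rows = base // 30
base -= 31 % base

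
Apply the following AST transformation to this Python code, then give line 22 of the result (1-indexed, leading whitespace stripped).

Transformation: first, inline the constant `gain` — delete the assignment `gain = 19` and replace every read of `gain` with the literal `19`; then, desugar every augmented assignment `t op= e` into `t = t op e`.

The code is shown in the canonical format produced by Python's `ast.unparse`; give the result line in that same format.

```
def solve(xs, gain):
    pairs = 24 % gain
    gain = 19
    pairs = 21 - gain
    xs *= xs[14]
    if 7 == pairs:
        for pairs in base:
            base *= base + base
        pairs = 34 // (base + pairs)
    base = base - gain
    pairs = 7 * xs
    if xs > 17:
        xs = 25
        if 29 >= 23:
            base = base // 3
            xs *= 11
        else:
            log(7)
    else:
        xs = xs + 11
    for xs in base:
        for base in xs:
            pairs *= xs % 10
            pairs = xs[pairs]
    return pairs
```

pairs = pairs * (xs % 10)

Transformed code:
def solve(xs, gain):
    pairs = 24 % 19
    pairs = 21 - 19
    xs = xs * xs[14]
    if 7 == pairs:
        for pairs in base:
            base = base * (base + base)
        pairs = 34 // (base + pairs)
    base = base - 19
    pairs = 7 * xs
    if xs > 17:
        xs = 25
        if 29 >= 23:
            base = base // 3
            xs = xs * 11
        else:
            log(7)
    else:
        xs = xs + 11
    for xs in base:
        for base in xs:
            pairs = pairs * (xs % 10)
            pairs = xs[pairs]
    return pairs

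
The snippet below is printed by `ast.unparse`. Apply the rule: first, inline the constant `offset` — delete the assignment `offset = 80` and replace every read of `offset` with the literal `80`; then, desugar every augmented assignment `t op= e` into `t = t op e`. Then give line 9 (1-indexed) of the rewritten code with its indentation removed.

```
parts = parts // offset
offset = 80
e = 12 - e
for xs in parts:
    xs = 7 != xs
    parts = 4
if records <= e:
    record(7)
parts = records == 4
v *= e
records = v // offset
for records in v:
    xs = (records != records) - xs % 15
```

Transformed code:
parts = parts // 80
e = 12 - e
for xs in parts:
    xs = 7 != xs
    parts = 4
if records <= e:
    record(7)
parts = records == 4
v = v * e
records = v // 80
for records in v:
    xs = (records != records) - xs % 15

v = v * e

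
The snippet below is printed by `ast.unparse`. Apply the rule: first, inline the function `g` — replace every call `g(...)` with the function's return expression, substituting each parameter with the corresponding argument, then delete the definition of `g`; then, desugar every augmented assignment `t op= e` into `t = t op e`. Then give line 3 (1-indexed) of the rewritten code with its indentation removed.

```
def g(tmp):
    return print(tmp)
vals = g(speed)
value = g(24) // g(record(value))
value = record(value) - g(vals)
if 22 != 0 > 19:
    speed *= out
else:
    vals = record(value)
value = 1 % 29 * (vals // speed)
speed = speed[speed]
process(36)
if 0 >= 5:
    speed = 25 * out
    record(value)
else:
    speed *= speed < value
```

Transformed code:
vals = print(speed)
value = print(24) // print(record(value))
value = record(value) - print(vals)
if 22 != 0 > 19:
    speed = speed * out
else:
    vals = record(value)
value = 1 % 29 * (vals // speed)
speed = speed[speed]
process(36)
if 0 >= 5:
    speed = 25 * out
    record(value)
else:
    speed = speed * (speed < value)

value = record(value) - print(vals)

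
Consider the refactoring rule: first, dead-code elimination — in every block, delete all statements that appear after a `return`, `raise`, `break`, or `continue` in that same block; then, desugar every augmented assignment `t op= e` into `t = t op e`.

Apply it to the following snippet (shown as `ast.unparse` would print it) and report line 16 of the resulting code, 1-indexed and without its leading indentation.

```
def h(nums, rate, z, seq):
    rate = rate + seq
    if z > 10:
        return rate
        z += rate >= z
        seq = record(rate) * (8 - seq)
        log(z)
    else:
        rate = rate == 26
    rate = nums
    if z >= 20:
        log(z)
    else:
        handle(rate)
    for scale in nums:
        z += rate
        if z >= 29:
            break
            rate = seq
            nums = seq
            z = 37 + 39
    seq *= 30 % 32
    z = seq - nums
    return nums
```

Transformed code:
def h(nums, rate, z, seq):
    rate = rate + seq
    if z > 10:
        return rate
    else:
        rate = rate == 26
    rate = nums
    if z >= 20:
        log(z)
    else:
        handle(rate)
    for scale in nums:
        z = z + rate
        if z >= 29:
            break
    seq = seq * (30 % 32)
    z = seq - nums
    return nums

seq = seq * (30 % 32)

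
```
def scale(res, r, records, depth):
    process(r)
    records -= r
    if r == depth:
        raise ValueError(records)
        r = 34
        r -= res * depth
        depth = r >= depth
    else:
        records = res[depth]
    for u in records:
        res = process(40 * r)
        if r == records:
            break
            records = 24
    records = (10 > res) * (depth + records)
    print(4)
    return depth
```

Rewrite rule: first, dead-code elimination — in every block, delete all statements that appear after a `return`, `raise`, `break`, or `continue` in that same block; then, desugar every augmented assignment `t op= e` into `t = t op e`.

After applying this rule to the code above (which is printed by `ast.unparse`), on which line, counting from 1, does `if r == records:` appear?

Transformed code:
def scale(res, r, records, depth):
    process(r)
    records = records - r
    if r == depth:
        raise ValueError(records)
    else:
        records = res[depth]
    for u in records:
        res = process(40 * r)
        if r == records:
            break
    records = (10 > res) * (depth + records)
    print(4)
    return depth

10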